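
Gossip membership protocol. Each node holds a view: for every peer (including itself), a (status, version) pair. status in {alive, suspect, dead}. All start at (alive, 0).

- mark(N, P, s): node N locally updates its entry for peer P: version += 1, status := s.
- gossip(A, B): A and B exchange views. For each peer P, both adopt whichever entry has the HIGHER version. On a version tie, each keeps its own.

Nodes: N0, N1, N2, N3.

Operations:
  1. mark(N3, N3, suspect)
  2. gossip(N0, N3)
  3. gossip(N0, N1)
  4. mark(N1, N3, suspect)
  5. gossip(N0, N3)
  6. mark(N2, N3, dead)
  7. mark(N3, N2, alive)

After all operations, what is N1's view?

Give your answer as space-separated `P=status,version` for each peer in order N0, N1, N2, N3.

Op 1: N3 marks N3=suspect -> (suspect,v1)
Op 2: gossip N0<->N3 -> N0.N0=(alive,v0) N0.N1=(alive,v0) N0.N2=(alive,v0) N0.N3=(suspect,v1) | N3.N0=(alive,v0) N3.N1=(alive,v0) N3.N2=(alive,v0) N3.N3=(suspect,v1)
Op 3: gossip N0<->N1 -> N0.N0=(alive,v0) N0.N1=(alive,v0) N0.N2=(alive,v0) N0.N3=(suspect,v1) | N1.N0=(alive,v0) N1.N1=(alive,v0) N1.N2=(alive,v0) N1.N3=(suspect,v1)
Op 4: N1 marks N3=suspect -> (suspect,v2)
Op 5: gossip N0<->N3 -> N0.N0=(alive,v0) N0.N1=(alive,v0) N0.N2=(alive,v0) N0.N3=(suspect,v1) | N3.N0=(alive,v0) N3.N1=(alive,v0) N3.N2=(alive,v0) N3.N3=(suspect,v1)
Op 6: N2 marks N3=dead -> (dead,v1)
Op 7: N3 marks N2=alive -> (alive,v1)

Answer: N0=alive,0 N1=alive,0 N2=alive,0 N3=suspect,2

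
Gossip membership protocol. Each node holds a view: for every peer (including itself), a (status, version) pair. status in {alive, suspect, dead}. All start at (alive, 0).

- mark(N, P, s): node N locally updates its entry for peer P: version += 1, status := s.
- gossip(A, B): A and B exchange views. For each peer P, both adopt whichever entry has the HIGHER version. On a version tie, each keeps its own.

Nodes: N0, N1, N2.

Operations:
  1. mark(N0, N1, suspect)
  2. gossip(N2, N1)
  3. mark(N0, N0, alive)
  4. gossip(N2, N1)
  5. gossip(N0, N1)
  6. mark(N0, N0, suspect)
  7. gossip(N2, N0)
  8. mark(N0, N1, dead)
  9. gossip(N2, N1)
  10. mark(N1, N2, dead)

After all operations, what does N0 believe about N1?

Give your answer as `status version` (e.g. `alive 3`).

Answer: dead 2

Derivation:
Op 1: N0 marks N1=suspect -> (suspect,v1)
Op 2: gossip N2<->N1 -> N2.N0=(alive,v0) N2.N1=(alive,v0) N2.N2=(alive,v0) | N1.N0=(alive,v0) N1.N1=(alive,v0) N1.N2=(alive,v0)
Op 3: N0 marks N0=alive -> (alive,v1)
Op 4: gossip N2<->N1 -> N2.N0=(alive,v0) N2.N1=(alive,v0) N2.N2=(alive,v0) | N1.N0=(alive,v0) N1.N1=(alive,v0) N1.N2=(alive,v0)
Op 5: gossip N0<->N1 -> N0.N0=(alive,v1) N0.N1=(suspect,v1) N0.N2=(alive,v0) | N1.N0=(alive,v1) N1.N1=(suspect,v1) N1.N2=(alive,v0)
Op 6: N0 marks N0=suspect -> (suspect,v2)
Op 7: gossip N2<->N0 -> N2.N0=(suspect,v2) N2.N1=(suspect,v1) N2.N2=(alive,v0) | N0.N0=(suspect,v2) N0.N1=(suspect,v1) N0.N2=(alive,v0)
Op 8: N0 marks N1=dead -> (dead,v2)
Op 9: gossip N2<->N1 -> N2.N0=(suspect,v2) N2.N1=(suspect,v1) N2.N2=(alive,v0) | N1.N0=(suspect,v2) N1.N1=(suspect,v1) N1.N2=(alive,v0)
Op 10: N1 marks N2=dead -> (dead,v1)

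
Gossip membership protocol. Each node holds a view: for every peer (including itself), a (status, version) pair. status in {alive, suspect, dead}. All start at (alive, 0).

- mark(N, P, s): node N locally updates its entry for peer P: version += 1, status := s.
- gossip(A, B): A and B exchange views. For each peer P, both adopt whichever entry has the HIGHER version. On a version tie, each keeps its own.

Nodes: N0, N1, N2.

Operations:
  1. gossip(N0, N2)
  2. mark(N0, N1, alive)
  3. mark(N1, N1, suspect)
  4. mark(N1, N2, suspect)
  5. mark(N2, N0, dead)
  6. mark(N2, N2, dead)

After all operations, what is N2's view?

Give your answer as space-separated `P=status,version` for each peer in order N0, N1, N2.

Op 1: gossip N0<->N2 -> N0.N0=(alive,v0) N0.N1=(alive,v0) N0.N2=(alive,v0) | N2.N0=(alive,v0) N2.N1=(alive,v0) N2.N2=(alive,v0)
Op 2: N0 marks N1=alive -> (alive,v1)
Op 3: N1 marks N1=suspect -> (suspect,v1)
Op 4: N1 marks N2=suspect -> (suspect,v1)
Op 5: N2 marks N0=dead -> (dead,v1)
Op 6: N2 marks N2=dead -> (dead,v1)

Answer: N0=dead,1 N1=alive,0 N2=dead,1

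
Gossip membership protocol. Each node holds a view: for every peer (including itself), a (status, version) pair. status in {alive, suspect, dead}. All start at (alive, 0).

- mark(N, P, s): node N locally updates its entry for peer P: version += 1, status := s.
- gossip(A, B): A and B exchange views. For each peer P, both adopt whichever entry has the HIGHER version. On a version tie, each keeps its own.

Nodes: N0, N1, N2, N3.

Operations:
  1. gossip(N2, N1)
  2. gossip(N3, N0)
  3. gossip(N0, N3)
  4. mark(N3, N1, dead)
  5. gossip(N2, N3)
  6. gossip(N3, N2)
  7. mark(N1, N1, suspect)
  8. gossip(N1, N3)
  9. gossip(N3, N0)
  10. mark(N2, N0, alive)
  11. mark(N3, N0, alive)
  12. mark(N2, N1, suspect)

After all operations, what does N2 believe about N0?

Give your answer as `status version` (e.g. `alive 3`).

Op 1: gossip N2<->N1 -> N2.N0=(alive,v0) N2.N1=(alive,v0) N2.N2=(alive,v0) N2.N3=(alive,v0) | N1.N0=(alive,v0) N1.N1=(alive,v0) N1.N2=(alive,v0) N1.N3=(alive,v0)
Op 2: gossip N3<->N0 -> N3.N0=(alive,v0) N3.N1=(alive,v0) N3.N2=(alive,v0) N3.N3=(alive,v0) | N0.N0=(alive,v0) N0.N1=(alive,v0) N0.N2=(alive,v0) N0.N3=(alive,v0)
Op 3: gossip N0<->N3 -> N0.N0=(alive,v0) N0.N1=(alive,v0) N0.N2=(alive,v0) N0.N3=(alive,v0) | N3.N0=(alive,v0) N3.N1=(alive,v0) N3.N2=(alive,v0) N3.N3=(alive,v0)
Op 4: N3 marks N1=dead -> (dead,v1)
Op 5: gossip N2<->N3 -> N2.N0=(alive,v0) N2.N1=(dead,v1) N2.N2=(alive,v0) N2.N3=(alive,v0) | N3.N0=(alive,v0) N3.N1=(dead,v1) N3.N2=(alive,v0) N3.N3=(alive,v0)
Op 6: gossip N3<->N2 -> N3.N0=(alive,v0) N3.N1=(dead,v1) N3.N2=(alive,v0) N3.N3=(alive,v0) | N2.N0=(alive,v0) N2.N1=(dead,v1) N2.N2=(alive,v0) N2.N3=(alive,v0)
Op 7: N1 marks N1=suspect -> (suspect,v1)
Op 8: gossip N1<->N3 -> N1.N0=(alive,v0) N1.N1=(suspect,v1) N1.N2=(alive,v0) N1.N3=(alive,v0) | N3.N0=(alive,v0) N3.N1=(dead,v1) N3.N2=(alive,v0) N3.N3=(alive,v0)
Op 9: gossip N3<->N0 -> N3.N0=(alive,v0) N3.N1=(dead,v1) N3.N2=(alive,v0) N3.N3=(alive,v0) | N0.N0=(alive,v0) N0.N1=(dead,v1) N0.N2=(alive,v0) N0.N3=(alive,v0)
Op 10: N2 marks N0=alive -> (alive,v1)
Op 11: N3 marks N0=alive -> (alive,v1)
Op 12: N2 marks N1=suspect -> (suspect,v2)

Answer: alive 1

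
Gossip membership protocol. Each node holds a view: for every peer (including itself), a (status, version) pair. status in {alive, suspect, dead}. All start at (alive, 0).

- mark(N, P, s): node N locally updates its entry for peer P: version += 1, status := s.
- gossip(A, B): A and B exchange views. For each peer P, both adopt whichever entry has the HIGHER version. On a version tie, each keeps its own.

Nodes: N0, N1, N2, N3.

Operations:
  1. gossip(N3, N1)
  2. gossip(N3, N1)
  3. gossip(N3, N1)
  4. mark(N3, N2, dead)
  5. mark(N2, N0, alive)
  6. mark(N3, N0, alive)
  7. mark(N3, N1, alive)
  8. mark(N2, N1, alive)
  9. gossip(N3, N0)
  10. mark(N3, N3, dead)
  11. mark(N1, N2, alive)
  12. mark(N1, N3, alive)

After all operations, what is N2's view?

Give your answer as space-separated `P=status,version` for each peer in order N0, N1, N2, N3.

Op 1: gossip N3<->N1 -> N3.N0=(alive,v0) N3.N1=(alive,v0) N3.N2=(alive,v0) N3.N3=(alive,v0) | N1.N0=(alive,v0) N1.N1=(alive,v0) N1.N2=(alive,v0) N1.N3=(alive,v0)
Op 2: gossip N3<->N1 -> N3.N0=(alive,v0) N3.N1=(alive,v0) N3.N2=(alive,v0) N3.N3=(alive,v0) | N1.N0=(alive,v0) N1.N1=(alive,v0) N1.N2=(alive,v0) N1.N3=(alive,v0)
Op 3: gossip N3<->N1 -> N3.N0=(alive,v0) N3.N1=(alive,v0) N3.N2=(alive,v0) N3.N3=(alive,v0) | N1.N0=(alive,v0) N1.N1=(alive,v0) N1.N2=(alive,v0) N1.N3=(alive,v0)
Op 4: N3 marks N2=dead -> (dead,v1)
Op 5: N2 marks N0=alive -> (alive,v1)
Op 6: N3 marks N0=alive -> (alive,v1)
Op 7: N3 marks N1=alive -> (alive,v1)
Op 8: N2 marks N1=alive -> (alive,v1)
Op 9: gossip N3<->N0 -> N3.N0=(alive,v1) N3.N1=(alive,v1) N3.N2=(dead,v1) N3.N3=(alive,v0) | N0.N0=(alive,v1) N0.N1=(alive,v1) N0.N2=(dead,v1) N0.N3=(alive,v0)
Op 10: N3 marks N3=dead -> (dead,v1)
Op 11: N1 marks N2=alive -> (alive,v1)
Op 12: N1 marks N3=alive -> (alive,v1)

Answer: N0=alive,1 N1=alive,1 N2=alive,0 N3=alive,0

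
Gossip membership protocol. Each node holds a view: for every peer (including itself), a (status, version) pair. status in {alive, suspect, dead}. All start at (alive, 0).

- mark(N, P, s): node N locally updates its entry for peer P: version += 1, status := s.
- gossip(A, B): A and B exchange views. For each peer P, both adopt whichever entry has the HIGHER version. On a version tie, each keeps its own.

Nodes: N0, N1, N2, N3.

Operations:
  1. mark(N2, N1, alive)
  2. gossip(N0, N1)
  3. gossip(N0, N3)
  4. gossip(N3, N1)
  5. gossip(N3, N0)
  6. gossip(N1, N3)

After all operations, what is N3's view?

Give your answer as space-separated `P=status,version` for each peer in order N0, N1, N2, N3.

Answer: N0=alive,0 N1=alive,0 N2=alive,0 N3=alive,0

Derivation:
Op 1: N2 marks N1=alive -> (alive,v1)
Op 2: gossip N0<->N1 -> N0.N0=(alive,v0) N0.N1=(alive,v0) N0.N2=(alive,v0) N0.N3=(alive,v0) | N1.N0=(alive,v0) N1.N1=(alive,v0) N1.N2=(alive,v0) N1.N3=(alive,v0)
Op 3: gossip N0<->N3 -> N0.N0=(alive,v0) N0.N1=(alive,v0) N0.N2=(alive,v0) N0.N3=(alive,v0) | N3.N0=(alive,v0) N3.N1=(alive,v0) N3.N2=(alive,v0) N3.N3=(alive,v0)
Op 4: gossip N3<->N1 -> N3.N0=(alive,v0) N3.N1=(alive,v0) N3.N2=(alive,v0) N3.N3=(alive,v0) | N1.N0=(alive,v0) N1.N1=(alive,v0) N1.N2=(alive,v0) N1.N3=(alive,v0)
Op 5: gossip N3<->N0 -> N3.N0=(alive,v0) N3.N1=(alive,v0) N3.N2=(alive,v0) N3.N3=(alive,v0) | N0.N0=(alive,v0) N0.N1=(alive,v0) N0.N2=(alive,v0) N0.N3=(alive,v0)
Op 6: gossip N1<->N3 -> N1.N0=(alive,v0) N1.N1=(alive,v0) N1.N2=(alive,v0) N1.N3=(alive,v0) | N3.N0=(alive,v0) N3.N1=(alive,v0) N3.N2=(alive,v0) N3.N3=(alive,v0)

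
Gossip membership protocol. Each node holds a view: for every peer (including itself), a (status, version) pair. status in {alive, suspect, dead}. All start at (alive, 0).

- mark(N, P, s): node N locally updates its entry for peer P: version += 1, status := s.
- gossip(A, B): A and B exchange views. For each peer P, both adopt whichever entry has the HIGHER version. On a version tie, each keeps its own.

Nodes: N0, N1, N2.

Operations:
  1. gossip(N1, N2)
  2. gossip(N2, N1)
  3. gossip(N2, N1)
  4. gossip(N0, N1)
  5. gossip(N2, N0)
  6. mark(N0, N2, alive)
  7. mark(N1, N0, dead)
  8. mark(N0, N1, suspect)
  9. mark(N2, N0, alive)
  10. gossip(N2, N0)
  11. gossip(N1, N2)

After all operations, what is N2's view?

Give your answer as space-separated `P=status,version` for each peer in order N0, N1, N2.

Op 1: gossip N1<->N2 -> N1.N0=(alive,v0) N1.N1=(alive,v0) N1.N2=(alive,v0) | N2.N0=(alive,v0) N2.N1=(alive,v0) N2.N2=(alive,v0)
Op 2: gossip N2<->N1 -> N2.N0=(alive,v0) N2.N1=(alive,v0) N2.N2=(alive,v0) | N1.N0=(alive,v0) N1.N1=(alive,v0) N1.N2=(alive,v0)
Op 3: gossip N2<->N1 -> N2.N0=(alive,v0) N2.N1=(alive,v0) N2.N2=(alive,v0) | N1.N0=(alive,v0) N1.N1=(alive,v0) N1.N2=(alive,v0)
Op 4: gossip N0<->N1 -> N0.N0=(alive,v0) N0.N1=(alive,v0) N0.N2=(alive,v0) | N1.N0=(alive,v0) N1.N1=(alive,v0) N1.N2=(alive,v0)
Op 5: gossip N2<->N0 -> N2.N0=(alive,v0) N2.N1=(alive,v0) N2.N2=(alive,v0) | N0.N0=(alive,v0) N0.N1=(alive,v0) N0.N2=(alive,v0)
Op 6: N0 marks N2=alive -> (alive,v1)
Op 7: N1 marks N0=dead -> (dead,v1)
Op 8: N0 marks N1=suspect -> (suspect,v1)
Op 9: N2 marks N0=alive -> (alive,v1)
Op 10: gossip N2<->N0 -> N2.N0=(alive,v1) N2.N1=(suspect,v1) N2.N2=(alive,v1) | N0.N0=(alive,v1) N0.N1=(suspect,v1) N0.N2=(alive,v1)
Op 11: gossip N1<->N2 -> N1.N0=(dead,v1) N1.N1=(suspect,v1) N1.N2=(alive,v1) | N2.N0=(alive,v1) N2.N1=(suspect,v1) N2.N2=(alive,v1)

Answer: N0=alive,1 N1=suspect,1 N2=alive,1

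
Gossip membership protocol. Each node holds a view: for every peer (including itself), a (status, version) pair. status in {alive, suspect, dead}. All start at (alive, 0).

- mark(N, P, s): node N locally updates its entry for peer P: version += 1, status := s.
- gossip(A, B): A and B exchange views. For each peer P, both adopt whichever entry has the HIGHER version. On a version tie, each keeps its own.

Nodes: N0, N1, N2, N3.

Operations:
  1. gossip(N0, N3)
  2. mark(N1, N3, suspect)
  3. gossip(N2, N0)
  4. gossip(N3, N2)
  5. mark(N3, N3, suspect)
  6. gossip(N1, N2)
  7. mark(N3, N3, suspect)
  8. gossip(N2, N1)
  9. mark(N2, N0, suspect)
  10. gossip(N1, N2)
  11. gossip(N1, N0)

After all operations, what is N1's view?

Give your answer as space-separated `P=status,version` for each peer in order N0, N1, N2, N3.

Op 1: gossip N0<->N3 -> N0.N0=(alive,v0) N0.N1=(alive,v0) N0.N2=(alive,v0) N0.N3=(alive,v0) | N3.N0=(alive,v0) N3.N1=(alive,v0) N3.N2=(alive,v0) N3.N3=(alive,v0)
Op 2: N1 marks N3=suspect -> (suspect,v1)
Op 3: gossip N2<->N0 -> N2.N0=(alive,v0) N2.N1=(alive,v0) N2.N2=(alive,v0) N2.N3=(alive,v0) | N0.N0=(alive,v0) N0.N1=(alive,v0) N0.N2=(alive,v0) N0.N3=(alive,v0)
Op 4: gossip N3<->N2 -> N3.N0=(alive,v0) N3.N1=(alive,v0) N3.N2=(alive,v0) N3.N3=(alive,v0) | N2.N0=(alive,v0) N2.N1=(alive,v0) N2.N2=(alive,v0) N2.N3=(alive,v0)
Op 5: N3 marks N3=suspect -> (suspect,v1)
Op 6: gossip N1<->N2 -> N1.N0=(alive,v0) N1.N1=(alive,v0) N1.N2=(alive,v0) N1.N3=(suspect,v1) | N2.N0=(alive,v0) N2.N1=(alive,v0) N2.N2=(alive,v0) N2.N3=(suspect,v1)
Op 7: N3 marks N3=suspect -> (suspect,v2)
Op 8: gossip N2<->N1 -> N2.N0=(alive,v0) N2.N1=(alive,v0) N2.N2=(alive,v0) N2.N3=(suspect,v1) | N1.N0=(alive,v0) N1.N1=(alive,v0) N1.N2=(alive,v0) N1.N3=(suspect,v1)
Op 9: N2 marks N0=suspect -> (suspect,v1)
Op 10: gossip N1<->N2 -> N1.N0=(suspect,v1) N1.N1=(alive,v0) N1.N2=(alive,v0) N1.N3=(suspect,v1) | N2.N0=(suspect,v1) N2.N1=(alive,v0) N2.N2=(alive,v0) N2.N3=(suspect,v1)
Op 11: gossip N1<->N0 -> N1.N0=(suspect,v1) N1.N1=(alive,v0) N1.N2=(alive,v0) N1.N3=(suspect,v1) | N0.N0=(suspect,v1) N0.N1=(alive,v0) N0.N2=(alive,v0) N0.N3=(suspect,v1)

Answer: N0=suspect,1 N1=alive,0 N2=alive,0 N3=suspect,1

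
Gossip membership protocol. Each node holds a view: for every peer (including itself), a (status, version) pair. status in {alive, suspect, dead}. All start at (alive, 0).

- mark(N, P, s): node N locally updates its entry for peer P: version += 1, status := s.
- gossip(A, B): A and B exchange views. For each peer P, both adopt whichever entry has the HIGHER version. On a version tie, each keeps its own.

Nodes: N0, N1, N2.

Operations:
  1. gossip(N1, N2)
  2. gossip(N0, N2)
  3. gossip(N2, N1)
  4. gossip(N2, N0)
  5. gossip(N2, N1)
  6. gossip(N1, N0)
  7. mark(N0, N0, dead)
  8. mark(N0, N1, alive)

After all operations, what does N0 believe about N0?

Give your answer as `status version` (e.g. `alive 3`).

Op 1: gossip N1<->N2 -> N1.N0=(alive,v0) N1.N1=(alive,v0) N1.N2=(alive,v0) | N2.N0=(alive,v0) N2.N1=(alive,v0) N2.N2=(alive,v0)
Op 2: gossip N0<->N2 -> N0.N0=(alive,v0) N0.N1=(alive,v0) N0.N2=(alive,v0) | N2.N0=(alive,v0) N2.N1=(alive,v0) N2.N2=(alive,v0)
Op 3: gossip N2<->N1 -> N2.N0=(alive,v0) N2.N1=(alive,v0) N2.N2=(alive,v0) | N1.N0=(alive,v0) N1.N1=(alive,v0) N1.N2=(alive,v0)
Op 4: gossip N2<->N0 -> N2.N0=(alive,v0) N2.N1=(alive,v0) N2.N2=(alive,v0) | N0.N0=(alive,v0) N0.N1=(alive,v0) N0.N2=(alive,v0)
Op 5: gossip N2<->N1 -> N2.N0=(alive,v0) N2.N1=(alive,v0) N2.N2=(alive,v0) | N1.N0=(alive,v0) N1.N1=(alive,v0) N1.N2=(alive,v0)
Op 6: gossip N1<->N0 -> N1.N0=(alive,v0) N1.N1=(alive,v0) N1.N2=(alive,v0) | N0.N0=(alive,v0) N0.N1=(alive,v0) N0.N2=(alive,v0)
Op 7: N0 marks N0=dead -> (dead,v1)
Op 8: N0 marks N1=alive -> (alive,v1)

Answer: dead 1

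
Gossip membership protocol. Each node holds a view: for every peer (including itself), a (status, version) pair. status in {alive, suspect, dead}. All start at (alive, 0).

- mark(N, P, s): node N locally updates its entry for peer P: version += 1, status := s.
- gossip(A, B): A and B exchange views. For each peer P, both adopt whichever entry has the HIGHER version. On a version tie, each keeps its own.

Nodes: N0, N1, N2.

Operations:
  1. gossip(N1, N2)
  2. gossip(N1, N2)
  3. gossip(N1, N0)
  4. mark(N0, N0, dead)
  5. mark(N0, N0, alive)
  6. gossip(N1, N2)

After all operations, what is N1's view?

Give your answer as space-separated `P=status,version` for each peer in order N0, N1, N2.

Op 1: gossip N1<->N2 -> N1.N0=(alive,v0) N1.N1=(alive,v0) N1.N2=(alive,v0) | N2.N0=(alive,v0) N2.N1=(alive,v0) N2.N2=(alive,v0)
Op 2: gossip N1<->N2 -> N1.N0=(alive,v0) N1.N1=(alive,v0) N1.N2=(alive,v0) | N2.N0=(alive,v0) N2.N1=(alive,v0) N2.N2=(alive,v0)
Op 3: gossip N1<->N0 -> N1.N0=(alive,v0) N1.N1=(alive,v0) N1.N2=(alive,v0) | N0.N0=(alive,v0) N0.N1=(alive,v0) N0.N2=(alive,v0)
Op 4: N0 marks N0=dead -> (dead,v1)
Op 5: N0 marks N0=alive -> (alive,v2)
Op 6: gossip N1<->N2 -> N1.N0=(alive,v0) N1.N1=(alive,v0) N1.N2=(alive,v0) | N2.N0=(alive,v0) N2.N1=(alive,v0) N2.N2=(alive,v0)

Answer: N0=alive,0 N1=alive,0 N2=alive,0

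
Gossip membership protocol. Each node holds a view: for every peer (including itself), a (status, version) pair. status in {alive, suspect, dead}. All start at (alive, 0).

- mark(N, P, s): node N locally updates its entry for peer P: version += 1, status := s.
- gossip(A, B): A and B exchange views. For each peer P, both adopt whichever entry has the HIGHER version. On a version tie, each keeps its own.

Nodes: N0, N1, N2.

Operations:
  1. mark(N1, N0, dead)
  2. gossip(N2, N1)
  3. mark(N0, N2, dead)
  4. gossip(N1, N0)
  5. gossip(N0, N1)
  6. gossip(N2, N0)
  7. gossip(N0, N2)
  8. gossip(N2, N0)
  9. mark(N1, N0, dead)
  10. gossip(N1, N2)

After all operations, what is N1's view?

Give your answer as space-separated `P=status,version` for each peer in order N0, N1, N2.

Answer: N0=dead,2 N1=alive,0 N2=dead,1

Derivation:
Op 1: N1 marks N0=dead -> (dead,v1)
Op 2: gossip N2<->N1 -> N2.N0=(dead,v1) N2.N1=(alive,v0) N2.N2=(alive,v0) | N1.N0=(dead,v1) N1.N1=(alive,v0) N1.N2=(alive,v0)
Op 3: N0 marks N2=dead -> (dead,v1)
Op 4: gossip N1<->N0 -> N1.N0=(dead,v1) N1.N1=(alive,v0) N1.N2=(dead,v1) | N0.N0=(dead,v1) N0.N1=(alive,v0) N0.N2=(dead,v1)
Op 5: gossip N0<->N1 -> N0.N0=(dead,v1) N0.N1=(alive,v0) N0.N2=(dead,v1) | N1.N0=(dead,v1) N1.N1=(alive,v0) N1.N2=(dead,v1)
Op 6: gossip N2<->N0 -> N2.N0=(dead,v1) N2.N1=(alive,v0) N2.N2=(dead,v1) | N0.N0=(dead,v1) N0.N1=(alive,v0) N0.N2=(dead,v1)
Op 7: gossip N0<->N2 -> N0.N0=(dead,v1) N0.N1=(alive,v0) N0.N2=(dead,v1) | N2.N0=(dead,v1) N2.N1=(alive,v0) N2.N2=(dead,v1)
Op 8: gossip N2<->N0 -> N2.N0=(dead,v1) N2.N1=(alive,v0) N2.N2=(dead,v1) | N0.N0=(dead,v1) N0.N1=(alive,v0) N0.N2=(dead,v1)
Op 9: N1 marks N0=dead -> (dead,v2)
Op 10: gossip N1<->N2 -> N1.N0=(dead,v2) N1.N1=(alive,v0) N1.N2=(dead,v1) | N2.N0=(dead,v2) N2.N1=(alive,v0) N2.N2=(dead,v1)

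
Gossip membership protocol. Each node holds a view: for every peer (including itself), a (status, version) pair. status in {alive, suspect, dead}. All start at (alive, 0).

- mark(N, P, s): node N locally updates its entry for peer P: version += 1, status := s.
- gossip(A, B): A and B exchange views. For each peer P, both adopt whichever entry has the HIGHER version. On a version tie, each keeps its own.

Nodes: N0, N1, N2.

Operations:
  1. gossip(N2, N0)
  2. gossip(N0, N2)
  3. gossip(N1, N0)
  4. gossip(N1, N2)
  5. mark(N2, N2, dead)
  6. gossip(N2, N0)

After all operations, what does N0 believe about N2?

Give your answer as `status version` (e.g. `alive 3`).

Op 1: gossip N2<->N0 -> N2.N0=(alive,v0) N2.N1=(alive,v0) N2.N2=(alive,v0) | N0.N0=(alive,v0) N0.N1=(alive,v0) N0.N2=(alive,v0)
Op 2: gossip N0<->N2 -> N0.N0=(alive,v0) N0.N1=(alive,v0) N0.N2=(alive,v0) | N2.N0=(alive,v0) N2.N1=(alive,v0) N2.N2=(alive,v0)
Op 3: gossip N1<->N0 -> N1.N0=(alive,v0) N1.N1=(alive,v0) N1.N2=(alive,v0) | N0.N0=(alive,v0) N0.N1=(alive,v0) N0.N2=(alive,v0)
Op 4: gossip N1<->N2 -> N1.N0=(alive,v0) N1.N1=(alive,v0) N1.N2=(alive,v0) | N2.N0=(alive,v0) N2.N1=(alive,v0) N2.N2=(alive,v0)
Op 5: N2 marks N2=dead -> (dead,v1)
Op 6: gossip N2<->N0 -> N2.N0=(alive,v0) N2.N1=(alive,v0) N2.N2=(dead,v1) | N0.N0=(alive,v0) N0.N1=(alive,v0) N0.N2=(dead,v1)

Answer: dead 1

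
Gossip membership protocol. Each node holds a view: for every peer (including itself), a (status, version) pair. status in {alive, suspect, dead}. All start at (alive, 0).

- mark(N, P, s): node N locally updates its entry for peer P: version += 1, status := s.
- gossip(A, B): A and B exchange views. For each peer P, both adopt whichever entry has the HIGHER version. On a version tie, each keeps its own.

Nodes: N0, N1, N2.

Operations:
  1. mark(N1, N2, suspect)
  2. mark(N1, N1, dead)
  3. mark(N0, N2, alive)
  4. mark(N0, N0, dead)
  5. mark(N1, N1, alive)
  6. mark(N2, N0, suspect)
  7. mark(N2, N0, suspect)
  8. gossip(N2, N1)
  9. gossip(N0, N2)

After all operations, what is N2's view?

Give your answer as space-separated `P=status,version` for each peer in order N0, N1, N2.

Answer: N0=suspect,2 N1=alive,2 N2=suspect,1

Derivation:
Op 1: N1 marks N2=suspect -> (suspect,v1)
Op 2: N1 marks N1=dead -> (dead,v1)
Op 3: N0 marks N2=alive -> (alive,v1)
Op 4: N0 marks N0=dead -> (dead,v1)
Op 5: N1 marks N1=alive -> (alive,v2)
Op 6: N2 marks N0=suspect -> (suspect,v1)
Op 7: N2 marks N0=suspect -> (suspect,v2)
Op 8: gossip N2<->N1 -> N2.N0=(suspect,v2) N2.N1=(alive,v2) N2.N2=(suspect,v1) | N1.N0=(suspect,v2) N1.N1=(alive,v2) N1.N2=(suspect,v1)
Op 9: gossip N0<->N2 -> N0.N0=(suspect,v2) N0.N1=(alive,v2) N0.N2=(alive,v1) | N2.N0=(suspect,v2) N2.N1=(alive,v2) N2.N2=(suspect,v1)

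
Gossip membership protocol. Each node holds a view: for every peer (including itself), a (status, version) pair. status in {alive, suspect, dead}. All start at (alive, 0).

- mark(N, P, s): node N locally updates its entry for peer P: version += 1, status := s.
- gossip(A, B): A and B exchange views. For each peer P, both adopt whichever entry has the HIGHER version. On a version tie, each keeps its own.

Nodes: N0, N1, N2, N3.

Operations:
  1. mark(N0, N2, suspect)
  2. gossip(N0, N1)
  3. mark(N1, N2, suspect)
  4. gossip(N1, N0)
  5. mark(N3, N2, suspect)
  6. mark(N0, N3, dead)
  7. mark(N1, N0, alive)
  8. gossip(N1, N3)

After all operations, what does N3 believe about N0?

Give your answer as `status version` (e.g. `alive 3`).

Op 1: N0 marks N2=suspect -> (suspect,v1)
Op 2: gossip N0<->N1 -> N0.N0=(alive,v0) N0.N1=(alive,v0) N0.N2=(suspect,v1) N0.N3=(alive,v0) | N1.N0=(alive,v0) N1.N1=(alive,v0) N1.N2=(suspect,v1) N1.N3=(alive,v0)
Op 3: N1 marks N2=suspect -> (suspect,v2)
Op 4: gossip N1<->N0 -> N1.N0=(alive,v0) N1.N1=(alive,v0) N1.N2=(suspect,v2) N1.N3=(alive,v0) | N0.N0=(alive,v0) N0.N1=(alive,v0) N0.N2=(suspect,v2) N0.N3=(alive,v0)
Op 5: N3 marks N2=suspect -> (suspect,v1)
Op 6: N0 marks N3=dead -> (dead,v1)
Op 7: N1 marks N0=alive -> (alive,v1)
Op 8: gossip N1<->N3 -> N1.N0=(alive,v1) N1.N1=(alive,v0) N1.N2=(suspect,v2) N1.N3=(alive,v0) | N3.N0=(alive,v1) N3.N1=(alive,v0) N3.N2=(suspect,v2) N3.N3=(alive,v0)

Answer: alive 1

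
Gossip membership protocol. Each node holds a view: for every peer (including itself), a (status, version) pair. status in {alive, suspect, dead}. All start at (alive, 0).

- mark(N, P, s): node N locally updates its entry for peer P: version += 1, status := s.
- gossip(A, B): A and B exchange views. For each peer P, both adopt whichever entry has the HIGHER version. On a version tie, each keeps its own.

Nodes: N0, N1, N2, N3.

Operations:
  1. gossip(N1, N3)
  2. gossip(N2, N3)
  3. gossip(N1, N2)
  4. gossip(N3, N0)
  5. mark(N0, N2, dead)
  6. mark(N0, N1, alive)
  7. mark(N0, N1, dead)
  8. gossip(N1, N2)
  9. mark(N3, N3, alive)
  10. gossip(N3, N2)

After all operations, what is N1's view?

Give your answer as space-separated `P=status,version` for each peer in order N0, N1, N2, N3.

Op 1: gossip N1<->N3 -> N1.N0=(alive,v0) N1.N1=(alive,v0) N1.N2=(alive,v0) N1.N3=(alive,v0) | N3.N0=(alive,v0) N3.N1=(alive,v0) N3.N2=(alive,v0) N3.N3=(alive,v0)
Op 2: gossip N2<->N3 -> N2.N0=(alive,v0) N2.N1=(alive,v0) N2.N2=(alive,v0) N2.N3=(alive,v0) | N3.N0=(alive,v0) N3.N1=(alive,v0) N3.N2=(alive,v0) N3.N3=(alive,v0)
Op 3: gossip N1<->N2 -> N1.N0=(alive,v0) N1.N1=(alive,v0) N1.N2=(alive,v0) N1.N3=(alive,v0) | N2.N0=(alive,v0) N2.N1=(alive,v0) N2.N2=(alive,v0) N2.N3=(alive,v0)
Op 4: gossip N3<->N0 -> N3.N0=(alive,v0) N3.N1=(alive,v0) N3.N2=(alive,v0) N3.N3=(alive,v0) | N0.N0=(alive,v0) N0.N1=(alive,v0) N0.N2=(alive,v0) N0.N3=(alive,v0)
Op 5: N0 marks N2=dead -> (dead,v1)
Op 6: N0 marks N1=alive -> (alive,v1)
Op 7: N0 marks N1=dead -> (dead,v2)
Op 8: gossip N1<->N2 -> N1.N0=(alive,v0) N1.N1=(alive,v0) N1.N2=(alive,v0) N1.N3=(alive,v0) | N2.N0=(alive,v0) N2.N1=(alive,v0) N2.N2=(alive,v0) N2.N3=(alive,v0)
Op 9: N3 marks N3=alive -> (alive,v1)
Op 10: gossip N3<->N2 -> N3.N0=(alive,v0) N3.N1=(alive,v0) N3.N2=(alive,v0) N3.N3=(alive,v1) | N2.N0=(alive,v0) N2.N1=(alive,v0) N2.N2=(alive,v0) N2.N3=(alive,v1)

Answer: N0=alive,0 N1=alive,0 N2=alive,0 N3=alive,0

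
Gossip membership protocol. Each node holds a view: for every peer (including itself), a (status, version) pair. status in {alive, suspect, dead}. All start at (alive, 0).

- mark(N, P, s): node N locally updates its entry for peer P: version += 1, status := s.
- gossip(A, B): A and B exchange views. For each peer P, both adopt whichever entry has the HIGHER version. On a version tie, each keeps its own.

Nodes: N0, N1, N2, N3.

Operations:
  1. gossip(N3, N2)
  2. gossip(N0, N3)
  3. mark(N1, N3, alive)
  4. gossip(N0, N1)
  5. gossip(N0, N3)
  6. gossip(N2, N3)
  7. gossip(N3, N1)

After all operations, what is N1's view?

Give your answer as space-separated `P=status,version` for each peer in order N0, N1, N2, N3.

Op 1: gossip N3<->N2 -> N3.N0=(alive,v0) N3.N1=(alive,v0) N3.N2=(alive,v0) N3.N3=(alive,v0) | N2.N0=(alive,v0) N2.N1=(alive,v0) N2.N2=(alive,v0) N2.N3=(alive,v0)
Op 2: gossip N0<->N3 -> N0.N0=(alive,v0) N0.N1=(alive,v0) N0.N2=(alive,v0) N0.N3=(alive,v0) | N3.N0=(alive,v0) N3.N1=(alive,v0) N3.N2=(alive,v0) N3.N3=(alive,v0)
Op 3: N1 marks N3=alive -> (alive,v1)
Op 4: gossip N0<->N1 -> N0.N0=(alive,v0) N0.N1=(alive,v0) N0.N2=(alive,v0) N0.N3=(alive,v1) | N1.N0=(alive,v0) N1.N1=(alive,v0) N1.N2=(alive,v0) N1.N3=(alive,v1)
Op 5: gossip N0<->N3 -> N0.N0=(alive,v0) N0.N1=(alive,v0) N0.N2=(alive,v0) N0.N3=(alive,v1) | N3.N0=(alive,v0) N3.N1=(alive,v0) N3.N2=(alive,v0) N3.N3=(alive,v1)
Op 6: gossip N2<->N3 -> N2.N0=(alive,v0) N2.N1=(alive,v0) N2.N2=(alive,v0) N2.N3=(alive,v1) | N3.N0=(alive,v0) N3.N1=(alive,v0) N3.N2=(alive,v0) N3.N3=(alive,v1)
Op 7: gossip N3<->N1 -> N3.N0=(alive,v0) N3.N1=(alive,v0) N3.N2=(alive,v0) N3.N3=(alive,v1) | N1.N0=(alive,v0) N1.N1=(alive,v0) N1.N2=(alive,v0) N1.N3=(alive,v1)

Answer: N0=alive,0 N1=alive,0 N2=alive,0 N3=alive,1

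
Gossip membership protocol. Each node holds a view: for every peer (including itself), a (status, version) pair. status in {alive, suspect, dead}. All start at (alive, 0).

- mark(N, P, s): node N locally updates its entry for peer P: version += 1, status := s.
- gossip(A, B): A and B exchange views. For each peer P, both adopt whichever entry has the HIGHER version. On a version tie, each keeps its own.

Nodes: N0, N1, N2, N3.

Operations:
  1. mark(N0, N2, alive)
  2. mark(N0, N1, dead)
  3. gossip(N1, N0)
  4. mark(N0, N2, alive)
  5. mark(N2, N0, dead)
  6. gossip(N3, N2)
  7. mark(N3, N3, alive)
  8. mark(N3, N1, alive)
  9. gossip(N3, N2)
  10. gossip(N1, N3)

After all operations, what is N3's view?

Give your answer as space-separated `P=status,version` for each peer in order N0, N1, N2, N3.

Op 1: N0 marks N2=alive -> (alive,v1)
Op 2: N0 marks N1=dead -> (dead,v1)
Op 3: gossip N1<->N0 -> N1.N0=(alive,v0) N1.N1=(dead,v1) N1.N2=(alive,v1) N1.N3=(alive,v0) | N0.N0=(alive,v0) N0.N1=(dead,v1) N0.N2=(alive,v1) N0.N3=(alive,v0)
Op 4: N0 marks N2=alive -> (alive,v2)
Op 5: N2 marks N0=dead -> (dead,v1)
Op 6: gossip N3<->N2 -> N3.N0=(dead,v1) N3.N1=(alive,v0) N3.N2=(alive,v0) N3.N3=(alive,v0) | N2.N0=(dead,v1) N2.N1=(alive,v0) N2.N2=(alive,v0) N2.N3=(alive,v0)
Op 7: N3 marks N3=alive -> (alive,v1)
Op 8: N3 marks N1=alive -> (alive,v1)
Op 9: gossip N3<->N2 -> N3.N0=(dead,v1) N3.N1=(alive,v1) N3.N2=(alive,v0) N3.N3=(alive,v1) | N2.N0=(dead,v1) N2.N1=(alive,v1) N2.N2=(alive,v0) N2.N3=(alive,v1)
Op 10: gossip N1<->N3 -> N1.N0=(dead,v1) N1.N1=(dead,v1) N1.N2=(alive,v1) N1.N3=(alive,v1) | N3.N0=(dead,v1) N3.N1=(alive,v1) N3.N2=(alive,v1) N3.N3=(alive,v1)

Answer: N0=dead,1 N1=alive,1 N2=alive,1 N3=alive,1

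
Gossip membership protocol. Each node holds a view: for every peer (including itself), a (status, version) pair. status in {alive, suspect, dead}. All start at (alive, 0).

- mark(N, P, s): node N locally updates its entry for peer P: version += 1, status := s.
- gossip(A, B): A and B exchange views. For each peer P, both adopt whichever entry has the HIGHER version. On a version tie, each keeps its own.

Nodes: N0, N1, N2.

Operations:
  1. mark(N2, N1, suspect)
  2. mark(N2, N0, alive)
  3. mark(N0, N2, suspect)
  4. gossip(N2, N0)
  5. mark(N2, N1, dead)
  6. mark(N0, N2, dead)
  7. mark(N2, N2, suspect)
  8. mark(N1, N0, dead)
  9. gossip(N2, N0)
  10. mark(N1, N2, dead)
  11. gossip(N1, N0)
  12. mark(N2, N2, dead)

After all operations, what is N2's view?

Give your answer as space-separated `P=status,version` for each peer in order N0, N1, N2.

Op 1: N2 marks N1=suspect -> (suspect,v1)
Op 2: N2 marks N0=alive -> (alive,v1)
Op 3: N0 marks N2=suspect -> (suspect,v1)
Op 4: gossip N2<->N0 -> N2.N0=(alive,v1) N2.N1=(suspect,v1) N2.N2=(suspect,v1) | N0.N0=(alive,v1) N0.N1=(suspect,v1) N0.N2=(suspect,v1)
Op 5: N2 marks N1=dead -> (dead,v2)
Op 6: N0 marks N2=dead -> (dead,v2)
Op 7: N2 marks N2=suspect -> (suspect,v2)
Op 8: N1 marks N0=dead -> (dead,v1)
Op 9: gossip N2<->N0 -> N2.N0=(alive,v1) N2.N1=(dead,v2) N2.N2=(suspect,v2) | N0.N0=(alive,v1) N0.N1=(dead,v2) N0.N2=(dead,v2)
Op 10: N1 marks N2=dead -> (dead,v1)
Op 11: gossip N1<->N0 -> N1.N0=(dead,v1) N1.N1=(dead,v2) N1.N2=(dead,v2) | N0.N0=(alive,v1) N0.N1=(dead,v2) N0.N2=(dead,v2)
Op 12: N2 marks N2=dead -> (dead,v3)

Answer: N0=alive,1 N1=dead,2 N2=dead,3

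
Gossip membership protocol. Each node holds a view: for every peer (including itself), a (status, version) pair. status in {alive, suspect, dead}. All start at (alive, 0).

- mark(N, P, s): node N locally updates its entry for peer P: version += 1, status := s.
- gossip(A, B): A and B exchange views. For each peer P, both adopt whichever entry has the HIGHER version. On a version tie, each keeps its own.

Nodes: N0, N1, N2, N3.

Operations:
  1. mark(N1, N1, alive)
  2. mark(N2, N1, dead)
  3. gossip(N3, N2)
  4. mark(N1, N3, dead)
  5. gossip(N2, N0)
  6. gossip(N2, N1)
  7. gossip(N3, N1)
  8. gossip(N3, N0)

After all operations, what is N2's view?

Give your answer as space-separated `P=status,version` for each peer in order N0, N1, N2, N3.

Op 1: N1 marks N1=alive -> (alive,v1)
Op 2: N2 marks N1=dead -> (dead,v1)
Op 3: gossip N3<->N2 -> N3.N0=(alive,v0) N3.N1=(dead,v1) N3.N2=(alive,v0) N3.N3=(alive,v0) | N2.N0=(alive,v0) N2.N1=(dead,v1) N2.N2=(alive,v0) N2.N3=(alive,v0)
Op 4: N1 marks N3=dead -> (dead,v1)
Op 5: gossip N2<->N0 -> N2.N0=(alive,v0) N2.N1=(dead,v1) N2.N2=(alive,v0) N2.N3=(alive,v0) | N0.N0=(alive,v0) N0.N1=(dead,v1) N0.N2=(alive,v0) N0.N3=(alive,v0)
Op 6: gossip N2<->N1 -> N2.N0=(alive,v0) N2.N1=(dead,v1) N2.N2=(alive,v0) N2.N3=(dead,v1) | N1.N0=(alive,v0) N1.N1=(alive,v1) N1.N2=(alive,v0) N1.N3=(dead,v1)
Op 7: gossip N3<->N1 -> N3.N0=(alive,v0) N3.N1=(dead,v1) N3.N2=(alive,v0) N3.N3=(dead,v1) | N1.N0=(alive,v0) N1.N1=(alive,v1) N1.N2=(alive,v0) N1.N3=(dead,v1)
Op 8: gossip N3<->N0 -> N3.N0=(alive,v0) N3.N1=(dead,v1) N3.N2=(alive,v0) N3.N3=(dead,v1) | N0.N0=(alive,v0) N0.N1=(dead,v1) N0.N2=(alive,v0) N0.N3=(dead,v1)

Answer: N0=alive,0 N1=dead,1 N2=alive,0 N3=dead,1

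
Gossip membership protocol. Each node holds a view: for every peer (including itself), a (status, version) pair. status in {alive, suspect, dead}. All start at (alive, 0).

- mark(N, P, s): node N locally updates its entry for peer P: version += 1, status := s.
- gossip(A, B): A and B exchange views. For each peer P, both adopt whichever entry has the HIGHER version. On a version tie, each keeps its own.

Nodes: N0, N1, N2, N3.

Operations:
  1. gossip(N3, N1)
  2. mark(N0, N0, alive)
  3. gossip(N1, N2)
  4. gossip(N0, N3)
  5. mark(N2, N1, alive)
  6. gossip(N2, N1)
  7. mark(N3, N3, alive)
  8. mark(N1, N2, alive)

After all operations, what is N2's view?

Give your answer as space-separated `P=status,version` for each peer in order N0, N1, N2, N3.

Op 1: gossip N3<->N1 -> N3.N0=(alive,v0) N3.N1=(alive,v0) N3.N2=(alive,v0) N3.N3=(alive,v0) | N1.N0=(alive,v0) N1.N1=(alive,v0) N1.N2=(alive,v0) N1.N3=(alive,v0)
Op 2: N0 marks N0=alive -> (alive,v1)
Op 3: gossip N1<->N2 -> N1.N0=(alive,v0) N1.N1=(alive,v0) N1.N2=(alive,v0) N1.N3=(alive,v0) | N2.N0=(alive,v0) N2.N1=(alive,v0) N2.N2=(alive,v0) N2.N3=(alive,v0)
Op 4: gossip N0<->N3 -> N0.N0=(alive,v1) N0.N1=(alive,v0) N0.N2=(alive,v0) N0.N3=(alive,v0) | N3.N0=(alive,v1) N3.N1=(alive,v0) N3.N2=(alive,v0) N3.N3=(alive,v0)
Op 5: N2 marks N1=alive -> (alive,v1)
Op 6: gossip N2<->N1 -> N2.N0=(alive,v0) N2.N1=(alive,v1) N2.N2=(alive,v0) N2.N3=(alive,v0) | N1.N0=(alive,v0) N1.N1=(alive,v1) N1.N2=(alive,v0) N1.N3=(alive,v0)
Op 7: N3 marks N3=alive -> (alive,v1)
Op 8: N1 marks N2=alive -> (alive,v1)

Answer: N0=alive,0 N1=alive,1 N2=alive,0 N3=alive,0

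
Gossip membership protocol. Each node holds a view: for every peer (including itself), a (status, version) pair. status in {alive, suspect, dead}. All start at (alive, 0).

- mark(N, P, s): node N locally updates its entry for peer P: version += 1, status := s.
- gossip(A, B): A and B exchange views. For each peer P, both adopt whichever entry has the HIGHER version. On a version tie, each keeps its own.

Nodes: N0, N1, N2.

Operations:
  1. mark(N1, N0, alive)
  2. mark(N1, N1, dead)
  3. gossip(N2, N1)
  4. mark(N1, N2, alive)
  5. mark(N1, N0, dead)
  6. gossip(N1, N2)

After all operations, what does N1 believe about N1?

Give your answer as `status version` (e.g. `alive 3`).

Op 1: N1 marks N0=alive -> (alive,v1)
Op 2: N1 marks N1=dead -> (dead,v1)
Op 3: gossip N2<->N1 -> N2.N0=(alive,v1) N2.N1=(dead,v1) N2.N2=(alive,v0) | N1.N0=(alive,v1) N1.N1=(dead,v1) N1.N2=(alive,v0)
Op 4: N1 marks N2=alive -> (alive,v1)
Op 5: N1 marks N0=dead -> (dead,v2)
Op 6: gossip N1<->N2 -> N1.N0=(dead,v2) N1.N1=(dead,v1) N1.N2=(alive,v1) | N2.N0=(dead,v2) N2.N1=(dead,v1) N2.N2=(alive,v1)

Answer: dead 1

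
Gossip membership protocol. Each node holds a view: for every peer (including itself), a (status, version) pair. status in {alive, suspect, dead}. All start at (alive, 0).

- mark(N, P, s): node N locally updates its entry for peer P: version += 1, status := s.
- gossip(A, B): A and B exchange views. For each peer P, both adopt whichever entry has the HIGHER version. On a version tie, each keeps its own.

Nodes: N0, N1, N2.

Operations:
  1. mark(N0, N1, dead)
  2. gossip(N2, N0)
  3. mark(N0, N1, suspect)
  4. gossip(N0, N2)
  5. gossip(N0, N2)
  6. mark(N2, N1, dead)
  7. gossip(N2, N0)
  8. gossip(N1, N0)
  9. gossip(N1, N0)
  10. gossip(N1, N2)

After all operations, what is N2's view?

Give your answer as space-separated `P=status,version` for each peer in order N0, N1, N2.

Answer: N0=alive,0 N1=dead,3 N2=alive,0

Derivation:
Op 1: N0 marks N1=dead -> (dead,v1)
Op 2: gossip N2<->N0 -> N2.N0=(alive,v0) N2.N1=(dead,v1) N2.N2=(alive,v0) | N0.N0=(alive,v0) N0.N1=(dead,v1) N0.N2=(alive,v0)
Op 3: N0 marks N1=suspect -> (suspect,v2)
Op 4: gossip N0<->N2 -> N0.N0=(alive,v0) N0.N1=(suspect,v2) N0.N2=(alive,v0) | N2.N0=(alive,v0) N2.N1=(suspect,v2) N2.N2=(alive,v0)
Op 5: gossip N0<->N2 -> N0.N0=(alive,v0) N0.N1=(suspect,v2) N0.N2=(alive,v0) | N2.N0=(alive,v0) N2.N1=(suspect,v2) N2.N2=(alive,v0)
Op 6: N2 marks N1=dead -> (dead,v3)
Op 7: gossip N2<->N0 -> N2.N0=(alive,v0) N2.N1=(dead,v3) N2.N2=(alive,v0) | N0.N0=(alive,v0) N0.N1=(dead,v3) N0.N2=(alive,v0)
Op 8: gossip N1<->N0 -> N1.N0=(alive,v0) N1.N1=(dead,v3) N1.N2=(alive,v0) | N0.N0=(alive,v0) N0.N1=(dead,v3) N0.N2=(alive,v0)
Op 9: gossip N1<->N0 -> N1.N0=(alive,v0) N1.N1=(dead,v3) N1.N2=(alive,v0) | N0.N0=(alive,v0) N0.N1=(dead,v3) N0.N2=(alive,v0)
Op 10: gossip N1<->N2 -> N1.N0=(alive,v0) N1.N1=(dead,v3) N1.N2=(alive,v0) | N2.N0=(alive,v0) N2.N1=(dead,v3) N2.N2=(alive,v0)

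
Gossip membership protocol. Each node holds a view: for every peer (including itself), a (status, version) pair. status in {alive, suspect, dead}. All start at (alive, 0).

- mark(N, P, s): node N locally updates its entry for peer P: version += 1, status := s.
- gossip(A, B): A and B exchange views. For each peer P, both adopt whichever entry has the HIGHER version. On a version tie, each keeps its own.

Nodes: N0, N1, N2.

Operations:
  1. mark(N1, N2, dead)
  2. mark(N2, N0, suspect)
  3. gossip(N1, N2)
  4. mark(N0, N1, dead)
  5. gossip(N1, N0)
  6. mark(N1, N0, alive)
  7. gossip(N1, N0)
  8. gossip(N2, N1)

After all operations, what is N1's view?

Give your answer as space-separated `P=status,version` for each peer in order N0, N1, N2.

Op 1: N1 marks N2=dead -> (dead,v1)
Op 2: N2 marks N0=suspect -> (suspect,v1)
Op 3: gossip N1<->N2 -> N1.N0=(suspect,v1) N1.N1=(alive,v0) N1.N2=(dead,v1) | N2.N0=(suspect,v1) N2.N1=(alive,v0) N2.N2=(dead,v1)
Op 4: N0 marks N1=dead -> (dead,v1)
Op 5: gossip N1<->N0 -> N1.N0=(suspect,v1) N1.N1=(dead,v1) N1.N2=(dead,v1) | N0.N0=(suspect,v1) N0.N1=(dead,v1) N0.N2=(dead,v1)
Op 6: N1 marks N0=alive -> (alive,v2)
Op 7: gossip N1<->N0 -> N1.N0=(alive,v2) N1.N1=(dead,v1) N1.N2=(dead,v1) | N0.N0=(alive,v2) N0.N1=(dead,v1) N0.N2=(dead,v1)
Op 8: gossip N2<->N1 -> N2.N0=(alive,v2) N2.N1=(dead,v1) N2.N2=(dead,v1) | N1.N0=(alive,v2) N1.N1=(dead,v1) N1.N2=(dead,v1)

Answer: N0=alive,2 N1=dead,1 N2=dead,1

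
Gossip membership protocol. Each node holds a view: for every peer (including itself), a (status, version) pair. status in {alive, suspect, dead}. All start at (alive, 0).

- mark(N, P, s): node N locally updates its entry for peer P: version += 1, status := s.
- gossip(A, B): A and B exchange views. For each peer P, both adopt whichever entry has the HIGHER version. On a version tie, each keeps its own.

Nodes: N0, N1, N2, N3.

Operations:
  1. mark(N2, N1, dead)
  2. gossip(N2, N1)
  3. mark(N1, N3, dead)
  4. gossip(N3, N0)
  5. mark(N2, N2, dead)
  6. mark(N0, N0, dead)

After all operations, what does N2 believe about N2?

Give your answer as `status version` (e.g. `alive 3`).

Op 1: N2 marks N1=dead -> (dead,v1)
Op 2: gossip N2<->N1 -> N2.N0=(alive,v0) N2.N1=(dead,v1) N2.N2=(alive,v0) N2.N3=(alive,v0) | N1.N0=(alive,v0) N1.N1=(dead,v1) N1.N2=(alive,v0) N1.N3=(alive,v0)
Op 3: N1 marks N3=dead -> (dead,v1)
Op 4: gossip N3<->N0 -> N3.N0=(alive,v0) N3.N1=(alive,v0) N3.N2=(alive,v0) N3.N3=(alive,v0) | N0.N0=(alive,v0) N0.N1=(alive,v0) N0.N2=(alive,v0) N0.N3=(alive,v0)
Op 5: N2 marks N2=dead -> (dead,v1)
Op 6: N0 marks N0=dead -> (dead,v1)

Answer: dead 1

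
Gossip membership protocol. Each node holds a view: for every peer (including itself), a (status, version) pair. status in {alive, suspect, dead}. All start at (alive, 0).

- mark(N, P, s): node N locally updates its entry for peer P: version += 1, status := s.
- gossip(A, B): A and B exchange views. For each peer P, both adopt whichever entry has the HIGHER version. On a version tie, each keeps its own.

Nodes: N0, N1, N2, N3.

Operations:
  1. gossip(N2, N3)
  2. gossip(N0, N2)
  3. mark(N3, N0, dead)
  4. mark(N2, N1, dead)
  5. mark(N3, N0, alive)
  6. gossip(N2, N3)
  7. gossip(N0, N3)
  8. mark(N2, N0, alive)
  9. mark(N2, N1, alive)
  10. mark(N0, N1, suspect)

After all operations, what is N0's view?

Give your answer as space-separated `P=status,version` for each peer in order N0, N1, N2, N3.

Op 1: gossip N2<->N3 -> N2.N0=(alive,v0) N2.N1=(alive,v0) N2.N2=(alive,v0) N2.N3=(alive,v0) | N3.N0=(alive,v0) N3.N1=(alive,v0) N3.N2=(alive,v0) N3.N3=(alive,v0)
Op 2: gossip N0<->N2 -> N0.N0=(alive,v0) N0.N1=(alive,v0) N0.N2=(alive,v0) N0.N3=(alive,v0) | N2.N0=(alive,v0) N2.N1=(alive,v0) N2.N2=(alive,v0) N2.N3=(alive,v0)
Op 3: N3 marks N0=dead -> (dead,v1)
Op 4: N2 marks N1=dead -> (dead,v1)
Op 5: N3 marks N0=alive -> (alive,v2)
Op 6: gossip N2<->N3 -> N2.N0=(alive,v2) N2.N1=(dead,v1) N2.N2=(alive,v0) N2.N3=(alive,v0) | N3.N0=(alive,v2) N3.N1=(dead,v1) N3.N2=(alive,v0) N3.N3=(alive,v0)
Op 7: gossip N0<->N3 -> N0.N0=(alive,v2) N0.N1=(dead,v1) N0.N2=(alive,v0) N0.N3=(alive,v0) | N3.N0=(alive,v2) N3.N1=(dead,v1) N3.N2=(alive,v0) N3.N3=(alive,v0)
Op 8: N2 marks N0=alive -> (alive,v3)
Op 9: N2 marks N1=alive -> (alive,v2)
Op 10: N0 marks N1=suspect -> (suspect,v2)

Answer: N0=alive,2 N1=suspect,2 N2=alive,0 N3=alive,0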